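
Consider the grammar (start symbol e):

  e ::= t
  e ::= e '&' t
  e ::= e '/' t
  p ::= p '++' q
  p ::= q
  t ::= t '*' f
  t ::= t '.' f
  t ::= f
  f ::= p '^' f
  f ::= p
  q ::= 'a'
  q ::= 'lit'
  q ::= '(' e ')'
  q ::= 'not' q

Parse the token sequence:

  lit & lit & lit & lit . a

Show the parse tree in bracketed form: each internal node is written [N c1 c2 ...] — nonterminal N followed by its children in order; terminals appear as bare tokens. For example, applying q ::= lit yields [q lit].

[e [e [e [e [t [f [p [q lit]]]]] & [t [f [p [q lit]]]]] & [t [f [p [q lit]]]]] & [t [t [f [p [q lit]]]] . [f [p [q a]]]]]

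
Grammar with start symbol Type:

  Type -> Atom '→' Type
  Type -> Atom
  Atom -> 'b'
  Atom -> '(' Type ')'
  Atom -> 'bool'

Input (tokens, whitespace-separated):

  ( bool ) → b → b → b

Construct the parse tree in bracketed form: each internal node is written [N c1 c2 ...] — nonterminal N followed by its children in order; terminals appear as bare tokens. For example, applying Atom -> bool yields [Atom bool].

Type
Atom → Type
( Type ) → Type
( Atom ) → Type
( bool ) → Type
( bool ) → Atom → Type
( bool ) → b → Type
( bool ) → b → Atom → Type
( bool ) → b → b → Type
( bool ) → b → b → Atom
( bool ) → b → b → b

[Type [Atom ( [Type [Atom bool]] )] → [Type [Atom b] → [Type [Atom b] → [Type [Atom b]]]]]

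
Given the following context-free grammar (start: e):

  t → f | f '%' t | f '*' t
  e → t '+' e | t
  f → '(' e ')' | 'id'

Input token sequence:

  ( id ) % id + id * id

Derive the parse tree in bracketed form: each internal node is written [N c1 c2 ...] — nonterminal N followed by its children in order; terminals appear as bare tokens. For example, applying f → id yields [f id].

[e [t [f ( [e [t [f id]]] )] % [t [f id]]] + [e [t [f id] * [t [f id]]]]]

e
t + e
f % t + e
( e ) % t + e
( t ) % t + e
( f ) % t + e
( id ) % t + e
( id ) % f + e
( id ) % id + e
( id ) % id + t
( id ) % id + f * t
( id ) % id + id * t
( id ) % id + id * f
( id ) % id + id * id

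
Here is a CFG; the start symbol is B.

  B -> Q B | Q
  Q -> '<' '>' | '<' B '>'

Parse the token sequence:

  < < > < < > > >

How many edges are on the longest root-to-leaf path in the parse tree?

7

[B [Q < [B [Q < >] [B [Q < [B [Q < >]] >]]] >]]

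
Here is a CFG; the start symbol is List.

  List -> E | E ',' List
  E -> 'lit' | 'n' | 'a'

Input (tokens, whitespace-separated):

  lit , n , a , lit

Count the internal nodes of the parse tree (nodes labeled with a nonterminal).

[List [E lit] , [List [E n] , [List [E a] , [List [E lit]]]]]

8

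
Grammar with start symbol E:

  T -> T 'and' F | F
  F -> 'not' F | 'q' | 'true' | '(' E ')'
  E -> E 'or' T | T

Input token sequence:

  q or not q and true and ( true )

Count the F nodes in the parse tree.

[E [E [T [F q]]] or [T [T [T [F not [F q]]] and [F true]] and [F ( [E [T [F true]]] )]]]

6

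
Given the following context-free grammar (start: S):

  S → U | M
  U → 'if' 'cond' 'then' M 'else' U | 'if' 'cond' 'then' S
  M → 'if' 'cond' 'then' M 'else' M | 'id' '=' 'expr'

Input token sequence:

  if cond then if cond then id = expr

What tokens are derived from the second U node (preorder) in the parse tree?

[S [U if cond then [S [U if cond then [S [M id = expr]]]]]]

if cond then id = expr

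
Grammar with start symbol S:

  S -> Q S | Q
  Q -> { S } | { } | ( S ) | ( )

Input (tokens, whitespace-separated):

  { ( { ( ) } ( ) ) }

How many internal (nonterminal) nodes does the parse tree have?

[S [Q { [S [Q ( [S [Q { [S [Q ( )]] }] [S [Q ( )]]] )]] }]]

10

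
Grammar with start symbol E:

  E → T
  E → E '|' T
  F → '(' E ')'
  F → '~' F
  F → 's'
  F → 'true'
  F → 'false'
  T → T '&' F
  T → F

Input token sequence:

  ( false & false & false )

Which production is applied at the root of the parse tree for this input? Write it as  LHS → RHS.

E → T

[E [T [F ( [E [T [T [T [F false]] & [F false]] & [F false]]] )]]]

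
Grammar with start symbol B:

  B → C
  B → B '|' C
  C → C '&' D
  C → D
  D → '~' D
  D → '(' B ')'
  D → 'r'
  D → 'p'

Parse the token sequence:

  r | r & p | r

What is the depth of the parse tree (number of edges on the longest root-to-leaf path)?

5

[B [B [B [C [D r]]] | [C [C [D r]] & [D p]]] | [C [D r]]]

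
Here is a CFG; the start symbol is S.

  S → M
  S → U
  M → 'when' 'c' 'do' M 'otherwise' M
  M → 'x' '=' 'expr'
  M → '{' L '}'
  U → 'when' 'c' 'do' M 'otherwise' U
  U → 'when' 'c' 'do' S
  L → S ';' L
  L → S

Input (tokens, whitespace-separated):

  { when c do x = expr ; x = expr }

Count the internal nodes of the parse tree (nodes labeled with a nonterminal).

10

[S [M { [L [S [U when c do [S [M x = expr]]]] ; [L [S [M x = expr]]]] }]]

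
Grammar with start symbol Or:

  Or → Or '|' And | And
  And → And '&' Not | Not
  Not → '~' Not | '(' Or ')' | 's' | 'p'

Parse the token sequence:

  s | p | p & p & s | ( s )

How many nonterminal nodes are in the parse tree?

19

[Or [Or [Or [Or [And [Not s]]] | [And [Not p]]] | [And [And [And [Not p]] & [Not p]] & [Not s]]] | [And [Not ( [Or [And [Not s]]] )]]]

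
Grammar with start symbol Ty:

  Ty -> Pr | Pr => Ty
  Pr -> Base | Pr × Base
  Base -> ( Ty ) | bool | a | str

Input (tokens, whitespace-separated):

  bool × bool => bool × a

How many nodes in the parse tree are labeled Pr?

4

[Ty [Pr [Pr [Base bool]] × [Base bool]] => [Ty [Pr [Pr [Base bool]] × [Base a]]]]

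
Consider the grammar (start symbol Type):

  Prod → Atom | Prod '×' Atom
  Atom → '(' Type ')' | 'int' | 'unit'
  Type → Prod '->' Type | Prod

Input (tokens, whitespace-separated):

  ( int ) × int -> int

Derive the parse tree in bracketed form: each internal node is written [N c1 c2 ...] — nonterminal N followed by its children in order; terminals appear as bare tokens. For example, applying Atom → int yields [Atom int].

Type
Prod -> Type
Prod × Atom -> Type
Atom × Atom -> Type
( Type ) × Atom -> Type
( Prod ) × Atom -> Type
( Atom ) × Atom -> Type
( int ) × Atom -> Type
( int ) × int -> Type
( int ) × int -> Prod
( int ) × int -> Atom
( int ) × int -> int

[Type [Prod [Prod [Atom ( [Type [Prod [Atom int]]] )]] × [Atom int]] -> [Type [Prod [Atom int]]]]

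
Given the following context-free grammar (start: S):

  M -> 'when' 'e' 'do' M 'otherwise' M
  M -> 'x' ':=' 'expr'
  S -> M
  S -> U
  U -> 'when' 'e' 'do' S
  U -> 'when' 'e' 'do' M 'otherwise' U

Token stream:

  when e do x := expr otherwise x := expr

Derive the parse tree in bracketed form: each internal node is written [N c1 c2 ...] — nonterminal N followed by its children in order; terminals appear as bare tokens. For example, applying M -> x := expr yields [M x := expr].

[S [M when e do [M x := expr] otherwise [M x := expr]]]

S
M
when e do M otherwise M
when e do x := expr otherwise M
when e do x := expr otherwise x := expr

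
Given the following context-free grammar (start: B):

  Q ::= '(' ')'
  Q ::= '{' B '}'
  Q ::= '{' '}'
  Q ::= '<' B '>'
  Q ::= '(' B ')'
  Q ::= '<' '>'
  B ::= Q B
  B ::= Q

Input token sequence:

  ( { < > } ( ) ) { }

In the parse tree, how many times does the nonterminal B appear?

5

[B [Q ( [B [Q { [B [Q < >]] }] [B [Q ( )]]] )] [B [Q { }]]]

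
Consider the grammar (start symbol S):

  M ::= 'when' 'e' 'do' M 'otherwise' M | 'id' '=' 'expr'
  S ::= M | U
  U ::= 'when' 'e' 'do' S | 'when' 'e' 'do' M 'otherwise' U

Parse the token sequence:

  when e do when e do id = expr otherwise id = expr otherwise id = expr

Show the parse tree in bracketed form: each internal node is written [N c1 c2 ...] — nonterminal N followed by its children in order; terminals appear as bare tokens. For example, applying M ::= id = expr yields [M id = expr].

S
M
when e do M otherwise M
when e do when e do M otherwise M otherwise M
when e do when e do id = expr otherwise M otherwise M
when e do when e do id = expr otherwise id = expr otherwise M
when e do when e do id = expr otherwise id = expr otherwise id = expr

[S [M when e do [M when e do [M id = expr] otherwise [M id = expr]] otherwise [M id = expr]]]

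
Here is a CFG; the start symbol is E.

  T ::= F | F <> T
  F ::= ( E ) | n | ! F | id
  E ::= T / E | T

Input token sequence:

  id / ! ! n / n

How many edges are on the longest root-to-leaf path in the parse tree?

6

[E [T [F id]] / [E [T [F ! [F ! [F n]]]] / [E [T [F n]]]]]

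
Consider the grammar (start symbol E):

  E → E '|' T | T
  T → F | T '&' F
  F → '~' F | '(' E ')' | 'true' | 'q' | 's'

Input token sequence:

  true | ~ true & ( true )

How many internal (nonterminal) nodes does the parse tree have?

[E [E [T [F true]]] | [T [T [F ~ [F true]]] & [F ( [E [T [F true]]] )]]]

12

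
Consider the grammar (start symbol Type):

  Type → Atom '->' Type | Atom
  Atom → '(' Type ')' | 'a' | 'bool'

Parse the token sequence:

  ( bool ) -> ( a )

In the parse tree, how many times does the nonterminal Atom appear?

[Type [Atom ( [Type [Atom bool]] )] -> [Type [Atom ( [Type [Atom a]] )]]]

4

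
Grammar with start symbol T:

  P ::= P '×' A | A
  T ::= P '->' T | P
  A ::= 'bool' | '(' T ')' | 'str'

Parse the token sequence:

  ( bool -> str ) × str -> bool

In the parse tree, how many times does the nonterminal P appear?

[T [P [P [A ( [T [P [A bool]] -> [T [P [A str]]]] )]] × [A str]] -> [T [P [A bool]]]]

5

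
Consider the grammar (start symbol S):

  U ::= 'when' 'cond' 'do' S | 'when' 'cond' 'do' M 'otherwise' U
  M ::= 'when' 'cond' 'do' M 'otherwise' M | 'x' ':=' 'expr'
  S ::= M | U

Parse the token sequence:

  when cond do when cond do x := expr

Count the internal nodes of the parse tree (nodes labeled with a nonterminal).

[S [U when cond do [S [U when cond do [S [M x := expr]]]]]]

6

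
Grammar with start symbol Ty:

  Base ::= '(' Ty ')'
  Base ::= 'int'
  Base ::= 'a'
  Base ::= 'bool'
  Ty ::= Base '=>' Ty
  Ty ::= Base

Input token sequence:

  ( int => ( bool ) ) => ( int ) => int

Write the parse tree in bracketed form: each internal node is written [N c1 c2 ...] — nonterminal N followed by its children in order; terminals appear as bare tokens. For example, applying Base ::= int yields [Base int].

Ty
Base => Ty
( Ty ) => Ty
( Base => Ty ) => Ty
( int => Ty ) => Ty
( int => Base ) => Ty
( int => ( Ty ) ) => Ty
( int => ( Base ) ) => Ty
( int => ( bool ) ) => Ty
( int => ( bool ) ) => Base => Ty
( int => ( bool ) ) => ( Ty ) => Ty
( int => ( bool ) ) => ( Base ) => Ty
( int => ( bool ) ) => ( int ) => Ty
( int => ( bool ) ) => ( int ) => Base
( int => ( bool ) ) => ( int ) => int

[Ty [Base ( [Ty [Base int] => [Ty [Base ( [Ty [Base bool]] )]]] )] => [Ty [Base ( [Ty [Base int]] )] => [Ty [Base int]]]]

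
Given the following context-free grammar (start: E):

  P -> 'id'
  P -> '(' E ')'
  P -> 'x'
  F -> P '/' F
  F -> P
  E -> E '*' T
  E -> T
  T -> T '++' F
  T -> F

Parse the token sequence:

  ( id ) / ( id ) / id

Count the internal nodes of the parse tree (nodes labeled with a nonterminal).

16

[E [T [F [P ( [E [T [F [P id]]]] )] / [F [P ( [E [T [F [P id]]]] )] / [F [P id]]]]]]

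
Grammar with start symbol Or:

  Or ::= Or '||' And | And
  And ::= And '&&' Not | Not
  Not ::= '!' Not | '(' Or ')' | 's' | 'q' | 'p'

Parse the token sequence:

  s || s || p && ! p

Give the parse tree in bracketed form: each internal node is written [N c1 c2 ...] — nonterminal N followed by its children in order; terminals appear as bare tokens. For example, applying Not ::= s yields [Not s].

Or
Or || And
Or || And || And
And || And || And
Not || And || And
s || And || And
s || Not || And
s || s || And
s || s || And && Not
s || s || Not && Not
s || s || p && Not
s || s || p && ! Not
s || s || p && ! p

[Or [Or [Or [And [Not s]]] || [And [Not s]]] || [And [And [Not p]] && [Not ! [Not p]]]]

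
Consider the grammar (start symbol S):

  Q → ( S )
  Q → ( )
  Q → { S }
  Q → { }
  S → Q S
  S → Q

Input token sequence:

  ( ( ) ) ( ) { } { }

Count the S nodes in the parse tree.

[S [Q ( [S [Q ( )]] )] [S [Q ( )] [S [Q { }] [S [Q { }]]]]]

5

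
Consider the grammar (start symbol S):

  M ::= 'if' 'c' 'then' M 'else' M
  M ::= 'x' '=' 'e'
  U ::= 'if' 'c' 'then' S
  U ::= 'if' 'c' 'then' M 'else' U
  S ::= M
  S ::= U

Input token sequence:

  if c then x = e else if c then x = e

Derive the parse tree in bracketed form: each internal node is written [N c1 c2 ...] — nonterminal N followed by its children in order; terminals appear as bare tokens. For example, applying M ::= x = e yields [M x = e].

S
U
if c then M else U
if c then x = e else U
if c then x = e else if c then S
if c then x = e else if c then M
if c then x = e else if c then x = e

[S [U if c then [M x = e] else [U if c then [S [M x = e]]]]]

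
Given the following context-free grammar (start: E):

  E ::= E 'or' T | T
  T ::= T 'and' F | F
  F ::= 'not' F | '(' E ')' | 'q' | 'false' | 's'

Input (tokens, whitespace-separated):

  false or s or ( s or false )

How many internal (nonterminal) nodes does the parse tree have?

[E [E [E [T [F false]]] or [T [F s]]] or [T [F ( [E [E [T [F s]]] or [T [F false]]] )]]]

15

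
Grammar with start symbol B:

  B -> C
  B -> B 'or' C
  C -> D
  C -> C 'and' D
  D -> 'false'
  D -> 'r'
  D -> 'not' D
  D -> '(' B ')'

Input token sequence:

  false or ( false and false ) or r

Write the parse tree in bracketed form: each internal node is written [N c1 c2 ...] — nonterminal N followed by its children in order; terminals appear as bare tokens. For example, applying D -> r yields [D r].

[B [B [B [C [D false]]] or [C [D ( [B [C [C [D false]] and [D false]]] )]]] or [C [D r]]]

B
B or C
B or C or C
C or C or C
D or C or C
false or C or C
false or D or C
false or ( B ) or C
false or ( C ) or C
false or ( C and D ) or C
false or ( D and D ) or C
false or ( false and D ) or C
false or ( false and false ) or C
false or ( false and false ) or D
false or ( false and false ) or r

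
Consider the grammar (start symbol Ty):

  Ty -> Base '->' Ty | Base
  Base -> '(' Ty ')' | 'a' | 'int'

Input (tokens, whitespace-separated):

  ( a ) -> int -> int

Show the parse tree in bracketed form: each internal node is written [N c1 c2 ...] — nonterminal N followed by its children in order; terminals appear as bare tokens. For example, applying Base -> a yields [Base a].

[Ty [Base ( [Ty [Base a]] )] -> [Ty [Base int] -> [Ty [Base int]]]]

Ty
Base -> Ty
( Ty ) -> Ty
( Base ) -> Ty
( a ) -> Ty
( a ) -> Base -> Ty
( a ) -> int -> Ty
( a ) -> int -> Base
( a ) -> int -> int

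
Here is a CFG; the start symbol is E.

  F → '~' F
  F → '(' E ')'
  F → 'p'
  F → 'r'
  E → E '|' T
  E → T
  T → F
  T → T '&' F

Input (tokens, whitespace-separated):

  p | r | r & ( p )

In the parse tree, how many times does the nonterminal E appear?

4

[E [E [E [T [F p]]] | [T [F r]]] | [T [T [F r]] & [F ( [E [T [F p]]] )]]]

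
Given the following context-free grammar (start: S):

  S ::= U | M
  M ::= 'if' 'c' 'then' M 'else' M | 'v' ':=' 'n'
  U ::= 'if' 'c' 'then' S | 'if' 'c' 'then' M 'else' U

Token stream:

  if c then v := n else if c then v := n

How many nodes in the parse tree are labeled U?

[S [U if c then [M v := n] else [U if c then [S [M v := n]]]]]

2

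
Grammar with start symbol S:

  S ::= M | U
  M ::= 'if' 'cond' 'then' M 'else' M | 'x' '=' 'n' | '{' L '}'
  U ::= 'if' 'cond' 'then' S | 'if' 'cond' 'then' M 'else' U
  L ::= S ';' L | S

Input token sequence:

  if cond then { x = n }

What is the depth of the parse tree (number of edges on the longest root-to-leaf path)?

[S [U if cond then [S [M { [L [S [M x = n]]] }]]]]

7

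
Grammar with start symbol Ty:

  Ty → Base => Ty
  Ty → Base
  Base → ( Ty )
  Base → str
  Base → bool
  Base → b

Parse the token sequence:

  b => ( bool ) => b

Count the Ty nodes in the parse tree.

[Ty [Base b] => [Ty [Base ( [Ty [Base bool]] )] => [Ty [Base b]]]]

4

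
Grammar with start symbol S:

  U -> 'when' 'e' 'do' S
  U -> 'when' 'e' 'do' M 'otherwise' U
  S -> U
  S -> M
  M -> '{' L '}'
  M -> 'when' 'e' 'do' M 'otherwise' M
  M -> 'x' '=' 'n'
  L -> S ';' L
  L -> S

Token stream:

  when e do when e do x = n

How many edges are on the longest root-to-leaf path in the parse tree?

6

[S [U when e do [S [U when e do [S [M x = n]]]]]]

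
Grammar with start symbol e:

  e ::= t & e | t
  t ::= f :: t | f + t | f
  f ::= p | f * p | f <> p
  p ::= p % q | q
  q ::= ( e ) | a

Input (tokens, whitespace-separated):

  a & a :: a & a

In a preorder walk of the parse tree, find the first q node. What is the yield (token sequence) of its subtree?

a

[e [t [f [p [q a]]]] & [e [t [f [p [q a]]] :: [t [f [p [q a]]]]] & [e [t [f [p [q a]]]]]]]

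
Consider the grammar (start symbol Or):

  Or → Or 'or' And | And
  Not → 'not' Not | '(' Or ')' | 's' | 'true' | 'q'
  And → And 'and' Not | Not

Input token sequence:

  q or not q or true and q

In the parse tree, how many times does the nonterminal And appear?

[Or [Or [Or [And [Not q]]] or [And [Not not [Not q]]]] or [And [And [Not true]] and [Not q]]]

4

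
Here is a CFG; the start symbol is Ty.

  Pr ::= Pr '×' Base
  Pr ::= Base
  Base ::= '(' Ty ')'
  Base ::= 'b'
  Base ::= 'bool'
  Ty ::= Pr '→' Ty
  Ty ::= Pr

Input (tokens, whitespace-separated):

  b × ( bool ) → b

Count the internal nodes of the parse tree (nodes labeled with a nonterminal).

11

[Ty [Pr [Pr [Base b]] × [Base ( [Ty [Pr [Base bool]]] )]] → [Ty [Pr [Base b]]]]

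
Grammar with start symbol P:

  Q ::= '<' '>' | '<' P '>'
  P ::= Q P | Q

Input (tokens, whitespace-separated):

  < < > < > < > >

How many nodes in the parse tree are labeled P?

4

[P [Q < [P [Q < >] [P [Q < >] [P [Q < >]]]] >]]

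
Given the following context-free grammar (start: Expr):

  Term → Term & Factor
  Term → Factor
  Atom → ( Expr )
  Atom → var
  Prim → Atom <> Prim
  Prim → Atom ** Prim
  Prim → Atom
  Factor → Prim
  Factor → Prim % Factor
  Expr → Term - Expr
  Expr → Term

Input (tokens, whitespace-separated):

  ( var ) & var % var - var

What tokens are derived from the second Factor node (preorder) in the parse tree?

var

[Expr [Term [Term [Factor [Prim [Atom ( [Expr [Term [Factor [Prim [Atom var]]]]] )]]]] & [Factor [Prim [Atom var]] % [Factor [Prim [Atom var]]]]] - [Expr [Term [Factor [Prim [Atom var]]]]]]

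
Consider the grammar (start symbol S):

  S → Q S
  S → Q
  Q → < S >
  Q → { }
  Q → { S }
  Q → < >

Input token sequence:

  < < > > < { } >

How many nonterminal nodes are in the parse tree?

8

[S [Q < [S [Q < >]] >] [S [Q < [S [Q { }]] >]]]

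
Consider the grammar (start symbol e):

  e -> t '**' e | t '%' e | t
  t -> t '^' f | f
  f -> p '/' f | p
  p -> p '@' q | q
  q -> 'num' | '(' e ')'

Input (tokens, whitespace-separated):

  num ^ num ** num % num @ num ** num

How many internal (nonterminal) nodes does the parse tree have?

26

[e [t [t [f [p [q num]]]] ^ [f [p [q num]]]] ** [e [t [f [p [q num]]]] % [e [t [f [p [p [q num]] @ [q num]]]] ** [e [t [f [p [q num]]]]]]]]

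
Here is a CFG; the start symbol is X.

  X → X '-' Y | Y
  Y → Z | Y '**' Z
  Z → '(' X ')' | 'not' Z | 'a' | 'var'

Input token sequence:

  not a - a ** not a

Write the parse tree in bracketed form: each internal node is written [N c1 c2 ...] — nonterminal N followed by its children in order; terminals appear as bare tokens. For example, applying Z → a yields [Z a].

[X [X [Y [Z not [Z a]]]] - [Y [Y [Z a]] ** [Z not [Z a]]]]

X
X - Y
Y - Y
Z - Y
not Z - Y
not a - Y
not a - Y ** Z
not a - Z ** Z
not a - a ** Z
not a - a ** not Z
not a - a ** not a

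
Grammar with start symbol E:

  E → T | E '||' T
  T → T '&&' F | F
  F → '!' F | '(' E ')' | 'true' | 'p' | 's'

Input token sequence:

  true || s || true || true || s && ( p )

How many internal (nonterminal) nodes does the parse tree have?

[E [E [E [E [E [T [F true]]] || [T [F s]]] || [T [F true]]] || [T [F true]]] || [T [T [F s]] && [F ( [E [T [F p]]] )]]]

20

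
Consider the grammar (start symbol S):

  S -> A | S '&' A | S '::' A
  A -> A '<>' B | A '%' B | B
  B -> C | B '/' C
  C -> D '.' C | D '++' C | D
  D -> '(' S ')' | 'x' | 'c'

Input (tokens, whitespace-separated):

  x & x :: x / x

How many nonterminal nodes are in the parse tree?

18

[S [S [S [A [B [C [D x]]]]] & [A [B [C [D x]]]]] :: [A [B [B [C [D x]]] / [C [D x]]]]]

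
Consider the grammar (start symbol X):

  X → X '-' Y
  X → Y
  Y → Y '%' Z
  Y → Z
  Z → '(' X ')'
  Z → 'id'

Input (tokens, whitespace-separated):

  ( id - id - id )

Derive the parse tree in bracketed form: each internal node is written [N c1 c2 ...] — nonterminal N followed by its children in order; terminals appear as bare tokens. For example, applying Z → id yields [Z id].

X
Y
Z
( X )
( X - Y )
( X - Y - Y )
( Y - Y - Y )
( Z - Y - Y )
( id - Y - Y )
( id - Z - Y )
( id - id - Y )
( id - id - Z )
( id - id - id )

[X [Y [Z ( [X [X [X [Y [Z id]]] - [Y [Z id]]] - [Y [Z id]]] )]]]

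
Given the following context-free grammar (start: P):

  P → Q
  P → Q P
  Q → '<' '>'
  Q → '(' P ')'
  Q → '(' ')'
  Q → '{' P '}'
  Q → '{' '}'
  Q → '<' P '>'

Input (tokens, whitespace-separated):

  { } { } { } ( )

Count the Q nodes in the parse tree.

4

[P [Q { }] [P [Q { }] [P [Q { }] [P [Q ( )]]]]]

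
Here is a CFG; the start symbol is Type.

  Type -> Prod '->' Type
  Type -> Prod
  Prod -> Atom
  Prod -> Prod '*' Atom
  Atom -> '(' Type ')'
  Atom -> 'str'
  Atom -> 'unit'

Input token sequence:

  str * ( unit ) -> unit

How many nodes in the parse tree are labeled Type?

3

[Type [Prod [Prod [Atom str]] * [Atom ( [Type [Prod [Atom unit]]] )]] -> [Type [Prod [Atom unit]]]]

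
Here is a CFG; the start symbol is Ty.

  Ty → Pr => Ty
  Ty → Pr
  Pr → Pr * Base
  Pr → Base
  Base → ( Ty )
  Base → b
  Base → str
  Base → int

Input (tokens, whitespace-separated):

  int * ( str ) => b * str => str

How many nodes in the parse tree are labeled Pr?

6

[Ty [Pr [Pr [Base int]] * [Base ( [Ty [Pr [Base str]]] )]] => [Ty [Pr [Pr [Base b]] * [Base str]] => [Ty [Pr [Base str]]]]]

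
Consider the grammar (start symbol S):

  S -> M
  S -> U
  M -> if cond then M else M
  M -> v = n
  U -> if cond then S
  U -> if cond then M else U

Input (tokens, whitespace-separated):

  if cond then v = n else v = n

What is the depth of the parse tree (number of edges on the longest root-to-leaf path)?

3

[S [M if cond then [M v = n] else [M v = n]]]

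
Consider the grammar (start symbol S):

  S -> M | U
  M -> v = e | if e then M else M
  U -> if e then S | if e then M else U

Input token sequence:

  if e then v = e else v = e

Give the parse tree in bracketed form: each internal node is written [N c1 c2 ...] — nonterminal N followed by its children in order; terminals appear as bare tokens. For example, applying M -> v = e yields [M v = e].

[S [M if e then [M v = e] else [M v = e]]]

S
M
if e then M else M
if e then v = e else M
if e then v = e else v = e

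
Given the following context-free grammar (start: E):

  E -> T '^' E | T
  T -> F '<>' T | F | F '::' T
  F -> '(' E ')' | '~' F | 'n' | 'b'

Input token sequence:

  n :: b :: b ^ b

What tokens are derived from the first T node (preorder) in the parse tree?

n :: b :: b

[E [T [F n] :: [T [F b] :: [T [F b]]]] ^ [E [T [F b]]]]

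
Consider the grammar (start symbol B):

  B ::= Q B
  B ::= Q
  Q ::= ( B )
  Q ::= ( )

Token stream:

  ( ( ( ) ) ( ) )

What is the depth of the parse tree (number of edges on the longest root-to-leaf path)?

6

[B [Q ( [B [Q ( [B [Q ( )]] )] [B [Q ( )]]] )]]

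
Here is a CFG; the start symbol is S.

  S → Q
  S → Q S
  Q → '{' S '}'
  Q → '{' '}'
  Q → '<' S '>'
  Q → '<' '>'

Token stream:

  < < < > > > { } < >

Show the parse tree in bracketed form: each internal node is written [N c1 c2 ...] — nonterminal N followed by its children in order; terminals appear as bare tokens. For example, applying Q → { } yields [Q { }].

[S [Q < [S [Q < [S [Q < >]] >]] >] [S [Q { }] [S [Q < >]]]]

S
Q S
< S > S
< Q > S
< < S > > S
< < Q > > S
< < < > > > S
< < < > > > Q S
< < < > > > { } S
< < < > > > { } Q
< < < > > > { } < >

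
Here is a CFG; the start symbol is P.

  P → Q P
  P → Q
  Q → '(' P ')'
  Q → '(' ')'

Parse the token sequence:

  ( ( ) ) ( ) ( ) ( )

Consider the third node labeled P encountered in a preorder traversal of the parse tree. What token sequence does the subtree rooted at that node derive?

( ) ( ) ( )

[P [Q ( [P [Q ( )]] )] [P [Q ( )] [P [Q ( )] [P [Q ( )]]]]]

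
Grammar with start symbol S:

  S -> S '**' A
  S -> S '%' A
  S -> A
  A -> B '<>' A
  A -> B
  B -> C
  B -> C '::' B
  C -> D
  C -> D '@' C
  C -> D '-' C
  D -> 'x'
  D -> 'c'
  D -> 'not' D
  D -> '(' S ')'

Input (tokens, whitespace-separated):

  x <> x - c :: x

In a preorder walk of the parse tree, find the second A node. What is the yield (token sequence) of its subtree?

x - c :: x

[S [A [B [C [D x]]] <> [A [B [C [D x] - [C [D c]]] :: [B [C [D x]]]]]]]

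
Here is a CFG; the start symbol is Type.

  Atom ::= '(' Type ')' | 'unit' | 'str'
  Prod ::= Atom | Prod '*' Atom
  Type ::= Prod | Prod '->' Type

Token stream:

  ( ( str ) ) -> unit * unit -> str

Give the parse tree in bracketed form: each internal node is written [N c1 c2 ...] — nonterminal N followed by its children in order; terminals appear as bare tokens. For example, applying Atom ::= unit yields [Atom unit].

Type
Prod -> Type
Atom -> Type
( Type ) -> Type
( Prod ) -> Type
( Atom ) -> Type
( ( Type ) ) -> Type
( ( Prod ) ) -> Type
( ( Atom ) ) -> Type
( ( str ) ) -> Type
( ( str ) ) -> Prod -> Type
( ( str ) ) -> Prod * Atom -> Type
( ( str ) ) -> Atom * Atom -> Type
( ( str ) ) -> unit * Atom -> Type
( ( str ) ) -> unit * unit -> Type
( ( str ) ) -> unit * unit -> Prod
( ( str ) ) -> unit * unit -> Atom
( ( str ) ) -> unit * unit -> str

[Type [Prod [Atom ( [Type [Prod [Atom ( [Type [Prod [Atom str]]] )]]] )]] -> [Type [Prod [Prod [Atom unit]] * [Atom unit]] -> [Type [Prod [Atom str]]]]]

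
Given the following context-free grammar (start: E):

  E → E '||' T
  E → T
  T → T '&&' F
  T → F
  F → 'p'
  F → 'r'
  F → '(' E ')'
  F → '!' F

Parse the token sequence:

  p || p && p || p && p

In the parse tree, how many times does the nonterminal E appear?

3

[E [E [E [T [F p]]] || [T [T [F p]] && [F p]]] || [T [T [F p]] && [F p]]]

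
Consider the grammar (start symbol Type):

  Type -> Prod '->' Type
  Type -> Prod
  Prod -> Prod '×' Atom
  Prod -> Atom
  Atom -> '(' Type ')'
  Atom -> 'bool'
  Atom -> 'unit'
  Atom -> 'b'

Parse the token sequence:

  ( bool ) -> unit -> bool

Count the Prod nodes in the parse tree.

4

[Type [Prod [Atom ( [Type [Prod [Atom bool]]] )]] -> [Type [Prod [Atom unit]] -> [Type [Prod [Atom bool]]]]]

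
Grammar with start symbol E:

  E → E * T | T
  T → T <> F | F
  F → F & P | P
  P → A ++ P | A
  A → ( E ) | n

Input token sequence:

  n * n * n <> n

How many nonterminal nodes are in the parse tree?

19

[E [E [E [T [F [P [A n]]]]] * [T [F [P [A n]]]]] * [T [T [F [P [A n]]]] <> [F [P [A n]]]]]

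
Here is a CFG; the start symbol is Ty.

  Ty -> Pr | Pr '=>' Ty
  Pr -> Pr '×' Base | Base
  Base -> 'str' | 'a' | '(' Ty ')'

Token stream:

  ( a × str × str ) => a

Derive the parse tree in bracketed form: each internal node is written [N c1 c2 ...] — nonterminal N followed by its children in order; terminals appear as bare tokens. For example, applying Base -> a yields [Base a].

[Ty [Pr [Base ( [Ty [Pr [Pr [Pr [Base a]] × [Base str]] × [Base str]]] )]] => [Ty [Pr [Base a]]]]

Ty
Pr => Ty
Base => Ty
( Ty ) => Ty
( Pr ) => Ty
( Pr × Base ) => Ty
( Pr × Base × Base ) => Ty
( Base × Base × Base ) => Ty
( a × Base × Base ) => Ty
( a × str × Base ) => Ty
( a × str × str ) => Ty
( a × str × str ) => Pr
( a × str × str ) => Base
( a × str × str ) => a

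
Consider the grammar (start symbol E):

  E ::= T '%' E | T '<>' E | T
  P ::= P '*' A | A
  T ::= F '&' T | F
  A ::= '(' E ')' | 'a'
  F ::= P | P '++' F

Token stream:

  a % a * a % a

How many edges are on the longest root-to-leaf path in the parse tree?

[E [T [F [P [A a]]]] % [E [T [F [P [P [A a]] * [A a]]]] % [E [T [F [P [A a]]]]]]]

7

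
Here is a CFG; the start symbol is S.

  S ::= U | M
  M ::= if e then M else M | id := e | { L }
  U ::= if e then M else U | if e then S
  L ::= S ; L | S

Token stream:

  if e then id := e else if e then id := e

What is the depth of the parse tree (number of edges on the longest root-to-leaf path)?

5

[S [U if e then [M id := e] else [U if e then [S [M id := e]]]]]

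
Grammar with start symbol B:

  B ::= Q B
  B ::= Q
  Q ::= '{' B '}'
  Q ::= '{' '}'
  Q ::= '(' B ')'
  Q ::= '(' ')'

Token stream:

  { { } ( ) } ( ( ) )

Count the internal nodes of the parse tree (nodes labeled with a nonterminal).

[B [Q { [B [Q { }] [B [Q ( )]]] }] [B [Q ( [B [Q ( )]] )]]]

10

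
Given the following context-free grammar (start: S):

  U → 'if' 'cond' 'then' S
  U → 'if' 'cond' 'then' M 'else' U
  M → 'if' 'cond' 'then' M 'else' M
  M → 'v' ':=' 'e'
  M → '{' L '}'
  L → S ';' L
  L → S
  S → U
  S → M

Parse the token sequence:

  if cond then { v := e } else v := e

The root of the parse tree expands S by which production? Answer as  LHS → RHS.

[S [M if cond then [M { [L [S [M v := e]]] }] else [M v := e]]]

S → M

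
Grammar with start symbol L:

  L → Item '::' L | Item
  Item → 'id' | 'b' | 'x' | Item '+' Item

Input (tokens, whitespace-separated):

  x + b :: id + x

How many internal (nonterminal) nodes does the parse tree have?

8

[L [Item [Item x] + [Item b]] :: [L [Item [Item id] + [Item x]]]]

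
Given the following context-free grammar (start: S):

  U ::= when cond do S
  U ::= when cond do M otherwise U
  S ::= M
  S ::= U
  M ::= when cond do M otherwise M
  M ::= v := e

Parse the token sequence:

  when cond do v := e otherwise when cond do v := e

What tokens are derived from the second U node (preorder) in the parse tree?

[S [U when cond do [M v := e] otherwise [U when cond do [S [M v := e]]]]]

when cond do v := e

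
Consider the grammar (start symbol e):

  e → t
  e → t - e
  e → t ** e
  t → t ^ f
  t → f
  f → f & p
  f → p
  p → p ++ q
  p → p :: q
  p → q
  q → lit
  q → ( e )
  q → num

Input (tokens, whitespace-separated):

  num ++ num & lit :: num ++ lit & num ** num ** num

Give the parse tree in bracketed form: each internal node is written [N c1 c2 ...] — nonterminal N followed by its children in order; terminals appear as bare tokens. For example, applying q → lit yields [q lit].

[e [t [f [f [f [p [p [q num]] ++ [q num]]] & [p [p [p [q lit]] :: [q num]] ++ [q lit]]] & [p [q num]]]] ** [e [t [f [p [q num]]]] ** [e [t [f [p [q num]]]]]]]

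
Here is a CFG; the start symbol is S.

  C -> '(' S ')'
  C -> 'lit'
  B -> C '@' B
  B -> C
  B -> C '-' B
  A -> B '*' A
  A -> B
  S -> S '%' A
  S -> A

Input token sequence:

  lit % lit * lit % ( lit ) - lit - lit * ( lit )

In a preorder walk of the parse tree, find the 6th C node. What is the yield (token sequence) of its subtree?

[S [S [S [A [B [C lit]]]] % [A [B [C lit]] * [A [B [C lit]]]]] % [A [B [C ( [S [A [B [C lit]]]] )] - [B [C lit] - [B [C lit]]]] * [A [B [C ( [S [A [B [C lit]]]] )]]]]]

lit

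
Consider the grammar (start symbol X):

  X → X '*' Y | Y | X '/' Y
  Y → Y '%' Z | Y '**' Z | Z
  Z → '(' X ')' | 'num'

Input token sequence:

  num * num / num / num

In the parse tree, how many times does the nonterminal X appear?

4

[X [X [X [X [Y [Z num]]] * [Y [Z num]]] / [Y [Z num]]] / [Y [Z num]]]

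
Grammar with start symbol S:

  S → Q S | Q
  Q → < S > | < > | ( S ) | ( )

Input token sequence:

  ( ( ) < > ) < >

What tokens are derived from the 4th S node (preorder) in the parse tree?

< >

[S [Q ( [S [Q ( )] [S [Q < >]]] )] [S [Q < >]]]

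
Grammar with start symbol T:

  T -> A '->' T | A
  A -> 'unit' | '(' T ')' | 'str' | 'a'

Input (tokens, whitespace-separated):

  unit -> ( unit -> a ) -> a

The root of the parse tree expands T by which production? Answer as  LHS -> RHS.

T -> A '->' T

[T [A unit] -> [T [A ( [T [A unit] -> [T [A a]]] )] -> [T [A a]]]]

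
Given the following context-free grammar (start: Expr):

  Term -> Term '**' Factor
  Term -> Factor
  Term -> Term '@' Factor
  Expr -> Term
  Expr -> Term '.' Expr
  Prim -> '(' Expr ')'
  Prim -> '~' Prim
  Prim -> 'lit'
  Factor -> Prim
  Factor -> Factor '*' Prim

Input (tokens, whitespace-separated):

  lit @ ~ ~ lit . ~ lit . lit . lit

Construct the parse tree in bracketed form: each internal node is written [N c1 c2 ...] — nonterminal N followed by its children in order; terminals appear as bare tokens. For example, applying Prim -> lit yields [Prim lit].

Expr
Term . Expr
Term @ Factor . Expr
Factor @ Factor . Expr
Prim @ Factor . Expr
lit @ Factor . Expr
lit @ Prim . Expr
lit @ ~ Prim . Expr
lit @ ~ ~ Prim . Expr
lit @ ~ ~ lit . Expr
lit @ ~ ~ lit . Term . Expr
lit @ ~ ~ lit . Factor . Expr
lit @ ~ ~ lit . Prim . Expr
lit @ ~ ~ lit . ~ Prim . Expr
lit @ ~ ~ lit . ~ lit . Expr
lit @ ~ ~ lit . ~ lit . Term . Expr
lit @ ~ ~ lit . ~ lit . Factor . Expr
lit @ ~ ~ lit . ~ lit . Prim . Expr
lit @ ~ ~ lit . ~ lit . lit . Expr
lit @ ~ ~ lit . ~ lit . lit . Term
lit @ ~ ~ lit . ~ lit . lit . Factor
lit @ ~ ~ lit . ~ lit . lit . Prim
lit @ ~ ~ lit . ~ lit . lit . lit

[Expr [Term [Term [Factor [Prim lit]]] @ [Factor [Prim ~ [Prim ~ [Prim lit]]]]] . [Expr [Term [Factor [Prim ~ [Prim lit]]]] . [Expr [Term [Factor [Prim lit]]] . [Expr [Term [Factor [Prim lit]]]]]]]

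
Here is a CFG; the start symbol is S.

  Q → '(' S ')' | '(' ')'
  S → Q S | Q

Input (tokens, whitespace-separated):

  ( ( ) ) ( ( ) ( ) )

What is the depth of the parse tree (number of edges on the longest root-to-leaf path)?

6

[S [Q ( [S [Q ( )]] )] [S [Q ( [S [Q ( )] [S [Q ( )]]] )]]]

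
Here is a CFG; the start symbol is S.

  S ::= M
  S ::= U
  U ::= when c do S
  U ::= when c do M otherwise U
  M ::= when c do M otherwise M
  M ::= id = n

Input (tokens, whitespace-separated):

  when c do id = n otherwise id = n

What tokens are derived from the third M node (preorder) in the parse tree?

id = n

[S [M when c do [M id = n] otherwise [M id = n]]]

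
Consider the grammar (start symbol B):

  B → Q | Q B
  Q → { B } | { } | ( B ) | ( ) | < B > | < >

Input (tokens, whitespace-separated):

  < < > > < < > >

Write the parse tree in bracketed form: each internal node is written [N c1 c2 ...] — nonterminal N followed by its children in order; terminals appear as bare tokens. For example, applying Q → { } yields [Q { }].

[B [Q < [B [Q < >]] >] [B [Q < [B [Q < >]] >]]]

B
Q B
< B > B
< Q > B
< < > > B
< < > > Q
< < > > < B >
< < > > < Q >
< < > > < < > >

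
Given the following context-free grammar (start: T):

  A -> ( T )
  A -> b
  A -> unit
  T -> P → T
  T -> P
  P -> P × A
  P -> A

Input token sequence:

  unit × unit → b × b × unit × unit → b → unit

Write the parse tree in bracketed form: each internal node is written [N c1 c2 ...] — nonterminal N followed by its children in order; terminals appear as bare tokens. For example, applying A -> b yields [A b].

T
P → T
P × A → T
A × A → T
unit × A → T
unit × unit → T
unit × unit → P → T
unit × unit → P × A → T
unit × unit → P × A × A → T
unit × unit → P × A × A × A → T
unit × unit → A × A × A × A → T
unit × unit → b × A × A × A → T
unit × unit → b × b × A × A → T
unit × unit → b × b × unit × A → T
unit × unit → b × b × unit × unit → T
unit × unit → b × b × unit × unit → P → T
unit × unit → b × b × unit × unit → A → T
unit × unit → b × b × unit × unit → b → T
unit × unit → b × b × unit × unit → b → P
unit × unit → b × b × unit × unit → b → A
unit × unit → b × b × unit × unit → b → unit

[T [P [P [A unit]] × [A unit]] → [T [P [P [P [P [A b]] × [A b]] × [A unit]] × [A unit]] → [T [P [A b]] → [T [P [A unit]]]]]]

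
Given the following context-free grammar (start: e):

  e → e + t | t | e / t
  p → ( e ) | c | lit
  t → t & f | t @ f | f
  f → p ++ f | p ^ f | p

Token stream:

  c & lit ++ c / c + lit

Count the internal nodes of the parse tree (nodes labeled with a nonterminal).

17

[e [e [e [t [t [f [p c]]] & [f [p lit] ++ [f [p c]]]]] / [t [f [p c]]]] + [t [f [p lit]]]]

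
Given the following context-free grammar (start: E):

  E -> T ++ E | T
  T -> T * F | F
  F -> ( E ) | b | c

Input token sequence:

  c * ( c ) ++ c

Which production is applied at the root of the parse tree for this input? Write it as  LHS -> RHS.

[E [T [T [F c]] * [F ( [E [T [F c]]] )]] ++ [E [T [F c]]]]

E -> T ++ E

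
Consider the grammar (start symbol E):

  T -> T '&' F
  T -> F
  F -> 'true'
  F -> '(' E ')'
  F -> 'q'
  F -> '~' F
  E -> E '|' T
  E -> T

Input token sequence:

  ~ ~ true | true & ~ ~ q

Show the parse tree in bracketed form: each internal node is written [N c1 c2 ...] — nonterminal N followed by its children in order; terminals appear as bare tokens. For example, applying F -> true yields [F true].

E
E | T
T | T
F | T
~ F | T
~ ~ F | T
~ ~ true | T
~ ~ true | T & F
~ ~ true | F & F
~ ~ true | true & F
~ ~ true | true & ~ F
~ ~ true | true & ~ ~ F
~ ~ true | true & ~ ~ q

[E [E [T [F ~ [F ~ [F true]]]]] | [T [T [F true]] & [F ~ [F ~ [F q]]]]]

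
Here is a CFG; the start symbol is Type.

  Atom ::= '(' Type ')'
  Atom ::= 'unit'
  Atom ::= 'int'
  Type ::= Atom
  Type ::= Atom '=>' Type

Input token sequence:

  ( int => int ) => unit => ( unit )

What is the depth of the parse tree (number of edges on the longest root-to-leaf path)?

6

[Type [Atom ( [Type [Atom int] => [Type [Atom int]]] )] => [Type [Atom unit] => [Type [Atom ( [Type [Atom unit]] )]]]]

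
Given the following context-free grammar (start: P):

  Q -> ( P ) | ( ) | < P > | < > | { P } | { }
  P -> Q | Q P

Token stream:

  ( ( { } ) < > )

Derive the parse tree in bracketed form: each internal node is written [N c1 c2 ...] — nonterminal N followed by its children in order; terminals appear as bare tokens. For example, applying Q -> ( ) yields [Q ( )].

P
Q
( P )
( Q P )
( ( P ) P )
( ( Q ) P )
( ( { } ) P )
( ( { } ) Q )
( ( { } ) < > )

[P [Q ( [P [Q ( [P [Q { }]] )] [P [Q < >]]] )]]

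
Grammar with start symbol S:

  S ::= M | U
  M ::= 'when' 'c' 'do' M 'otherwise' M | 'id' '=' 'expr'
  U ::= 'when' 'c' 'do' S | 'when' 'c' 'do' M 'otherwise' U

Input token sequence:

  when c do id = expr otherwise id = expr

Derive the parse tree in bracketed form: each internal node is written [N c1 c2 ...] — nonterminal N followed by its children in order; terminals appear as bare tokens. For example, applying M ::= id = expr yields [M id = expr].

S
M
when c do M otherwise M
when c do id = expr otherwise M
when c do id = expr otherwise id = expr

[S [M when c do [M id = expr] otherwise [M id = expr]]]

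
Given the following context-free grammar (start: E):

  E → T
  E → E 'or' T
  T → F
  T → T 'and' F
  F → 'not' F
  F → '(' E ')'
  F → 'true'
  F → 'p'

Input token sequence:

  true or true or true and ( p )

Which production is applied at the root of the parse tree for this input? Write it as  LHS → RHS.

[E [E [E [T [F true]]] or [T [F true]]] or [T [T [F true]] and [F ( [E [T [F p]]] )]]]

E → E 'or' T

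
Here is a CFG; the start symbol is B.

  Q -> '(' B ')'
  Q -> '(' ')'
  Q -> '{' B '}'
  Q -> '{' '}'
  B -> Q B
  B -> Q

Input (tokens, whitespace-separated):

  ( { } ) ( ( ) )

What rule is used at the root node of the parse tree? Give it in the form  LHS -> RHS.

B -> Q B

[B [Q ( [B [Q { }]] )] [B [Q ( [B [Q ( )]] )]]]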